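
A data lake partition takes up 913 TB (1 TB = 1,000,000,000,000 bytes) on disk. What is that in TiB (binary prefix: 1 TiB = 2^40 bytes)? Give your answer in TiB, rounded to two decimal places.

830.37 TiB

913 TB = 913 × 10^12 bytes = 913,000,000,000,000 bytes
1 TiB = 2^40 bytes = 1,099,511,627,776 bytes
913,000,000,000,000 / 1,099,511,627,776 = 830.37 TiB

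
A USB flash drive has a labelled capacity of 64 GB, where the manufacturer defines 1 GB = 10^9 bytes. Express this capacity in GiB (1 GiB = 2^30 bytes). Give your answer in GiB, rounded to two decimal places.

64 GB × 1,000,000,000 bytes/GB = 64,000,000,000 bytes
1 GiB = 2^30 bytes = 1,073,741,824 bytes
64,000,000,000 / 1,073,741,824 = 59.60 GiB

59.60 GiB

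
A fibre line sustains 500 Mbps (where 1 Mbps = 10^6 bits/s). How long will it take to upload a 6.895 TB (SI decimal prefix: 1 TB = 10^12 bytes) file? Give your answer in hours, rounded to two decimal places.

30.64 hours

6.895 TB = 6,895,000,000,000 bytes = 55,160,000,000,000 bits
500 Mbps = 500,000,000 bits/s
time = 55,160,000,000,000 / 500,000,000 = 110,320.0000 s
110,320.0000 s / 3600 = 30.64 hours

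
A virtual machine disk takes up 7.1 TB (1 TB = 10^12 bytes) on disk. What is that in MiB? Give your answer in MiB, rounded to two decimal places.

6,771,087.65 MiB

7.1 TB × 1,000,000,000,000 bytes/TB = 7,100,000,000,000 bytes
1 MiB = 1,048,576 bytes
7,100,000,000,000 / 1,048,576 = 6,771,087.65 MiB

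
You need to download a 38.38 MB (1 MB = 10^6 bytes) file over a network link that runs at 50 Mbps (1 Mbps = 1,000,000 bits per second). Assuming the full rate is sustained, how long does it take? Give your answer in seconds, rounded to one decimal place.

38.38 MB = 38,380,000 bytes = 307,040,000 bits
50 Mbps = 50,000,000 bits/s
time = 307,040,000 / 50,000,000 = 6.1 s

6.1 seconds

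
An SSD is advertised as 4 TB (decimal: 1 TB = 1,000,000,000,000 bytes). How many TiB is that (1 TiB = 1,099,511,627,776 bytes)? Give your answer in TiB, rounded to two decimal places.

3.64 TiB

4 TB × 1,000,000,000,000 bytes/TB = 4,000,000,000,000 bytes
1 TiB = 1,099,511,627,776 bytes
4,000,000,000,000 / 1,099,511,627,776 = 3.64 TiB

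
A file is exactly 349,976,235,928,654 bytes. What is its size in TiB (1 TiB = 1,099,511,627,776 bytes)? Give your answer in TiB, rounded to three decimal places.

318.302 TiB

349,976,235,928,654 bytes given.
1 TiB = 1,099,511,627,776 bytes
349,976,235,928,654 / 1,099,511,627,776 = 318.302 TiB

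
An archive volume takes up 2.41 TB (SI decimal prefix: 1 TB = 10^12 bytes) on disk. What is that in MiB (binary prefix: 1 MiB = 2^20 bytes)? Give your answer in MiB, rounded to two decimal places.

2.41 TB = 2.41 × 10^12 bytes = 2,410,000,000,000 bytes
1 MiB = 1,048,576 bytes
2,410,000,000,000 / 1,048,576 = 2,298,355.10 MiB

2,298,355.10 MiB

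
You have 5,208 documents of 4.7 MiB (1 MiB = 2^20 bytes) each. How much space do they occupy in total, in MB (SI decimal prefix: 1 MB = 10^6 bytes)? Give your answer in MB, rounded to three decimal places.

Total = 5,208 × 4.7 MiB = 24477.6 MiB
= 24477.6 × 1,048,576 bytes = 25,666,623,897.6 bytes
1 MB = 1,000,000 bytes
25,666,623,897.6 / 1,000,000 = 25,666.624 MB

25,666.624 MB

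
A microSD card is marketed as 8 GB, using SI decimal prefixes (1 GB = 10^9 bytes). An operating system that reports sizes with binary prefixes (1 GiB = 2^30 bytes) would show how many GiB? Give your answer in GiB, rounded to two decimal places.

7.45 GiB

8 GB = 8 × 10^9 bytes = 8,000,000,000 bytes
1 GiB = 2^30 bytes = 1,073,741,824 bytes
8,000,000,000 / 1,073,741,824 = 7.45 GiB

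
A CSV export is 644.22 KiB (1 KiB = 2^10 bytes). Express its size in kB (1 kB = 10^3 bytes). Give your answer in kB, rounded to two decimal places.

659.68 kB

644.22 KiB × 1,024 bytes/KiB = 659,681.28 bytes
1 kB = 10^3 bytes = 1,000 bytes
659,681.28 / 1,000 = 659.68 kB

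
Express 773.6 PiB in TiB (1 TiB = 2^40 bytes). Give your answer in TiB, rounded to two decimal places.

792,166.40 TiB

773.6 PiB × 1,125,899,906,842,624 bytes/PiB = 870,996,167,933,453,926.4 bytes
1 TiB = 1,099,511,627,776 bytes
870,996,167,933,453,926.4 / 1,099,511,627,776 = 792,166.40 TiB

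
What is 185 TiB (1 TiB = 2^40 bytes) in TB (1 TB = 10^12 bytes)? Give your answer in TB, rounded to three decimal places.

203.410 TB

185 TiB = 185 × 2^40 bytes = 203,409,651,138,560 bytes
1 TB = 1,000,000,000,000 bytes
203,409,651,138,560 / 1,000,000,000,000 = 203.410 TB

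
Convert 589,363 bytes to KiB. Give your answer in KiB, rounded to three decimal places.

575.550 KiB

589,363 bytes given.
1 KiB = 2^10 bytes = 1,024 bytes
589,363 / 1,024 = 575.550 KiB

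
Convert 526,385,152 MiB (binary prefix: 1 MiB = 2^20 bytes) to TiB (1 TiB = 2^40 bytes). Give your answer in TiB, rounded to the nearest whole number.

502 TiB

526,385,152 MiB = 526,385,152 × 2^20 bytes = 551,954,837,143,552 bytes
1 TiB = 1,099,511,627,776 bytes
551,954,837,143,552 / 1,099,511,627,776 = 502 TiB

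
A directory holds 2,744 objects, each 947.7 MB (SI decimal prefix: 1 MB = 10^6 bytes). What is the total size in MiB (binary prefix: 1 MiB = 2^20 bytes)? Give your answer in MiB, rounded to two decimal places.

2,480,019.38 MiB

Total = 2,744 × 947.7 MB = 2600488.8 MB
= 2600488.8 × 1,000,000 bytes = 2,600,488,800,000 bytes
1 MiB = 1,048,576 bytes
2,600,488,800,000 / 1,048,576 = 2,480,019.38 MiB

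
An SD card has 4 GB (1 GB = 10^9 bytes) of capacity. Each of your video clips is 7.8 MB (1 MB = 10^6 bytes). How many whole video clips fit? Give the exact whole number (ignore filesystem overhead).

Capacity: 4 GB = 4,000,000,000 bytes
Per item: 7.8 MB = 7,800,000 bytes
⌊4,000,000,000 / 7,800,000⌋ = 512

512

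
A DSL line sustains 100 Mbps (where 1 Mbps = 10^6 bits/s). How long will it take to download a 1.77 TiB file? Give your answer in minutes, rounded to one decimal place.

2,594.8 minutes

1.77 TiB = 1,946,135,581,163.52 bytes = 15,569,084,649,308.16 bits
100 Mbps = 100,000,000 bits/s
time = 15,569,084,649,308.16 / 100,000,000 = 155,690.85 s
155,690.85 s / 60 = 2,594.8 minutes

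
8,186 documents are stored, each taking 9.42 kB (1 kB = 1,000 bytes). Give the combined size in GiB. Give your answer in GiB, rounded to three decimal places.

0.072 GiB

Total = 8,186 × 9.42 kB = 77112.12 kB
= 77112.12 × 1,000 bytes = 77,112,120 bytes
1 GiB = 1,073,741,824 bytes
77,112,120 / 1,073,741,824 = 0.072 GiB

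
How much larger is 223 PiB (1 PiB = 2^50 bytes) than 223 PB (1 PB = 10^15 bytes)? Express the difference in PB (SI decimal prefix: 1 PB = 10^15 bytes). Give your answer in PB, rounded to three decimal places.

223 PiB = 223 × 1,125,899,906,842,624 = 251,075,679,225,905,152 bytes
223 PB = 223 × 1,000,000,000,000,000 = 223,000,000,000,000,000 bytes
difference = 28,075,679,225,905,152 bytes
28,075,679,225,905,152 / 1,000,000,000,000,000 = 28.076 PB

28.076 PB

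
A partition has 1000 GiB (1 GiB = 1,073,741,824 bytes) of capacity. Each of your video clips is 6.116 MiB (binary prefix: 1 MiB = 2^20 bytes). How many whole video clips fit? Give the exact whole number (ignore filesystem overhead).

167,429

Capacity: 1000 GiB = 1,073,741,824,000 bytes
Per item: 6.116 MiB = 6,413,090.816 bytes
⌊1,073,741,824,000 / 6,413,090.816⌋ = 167,429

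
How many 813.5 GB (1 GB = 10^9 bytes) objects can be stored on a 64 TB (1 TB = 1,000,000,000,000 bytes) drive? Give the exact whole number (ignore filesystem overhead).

78

Capacity: 64 TB = 64,000,000,000,000 bytes
Per item: 813.5 GB = 813,500,000,000 bytes
⌊64,000,000,000,000 / 813,500,000,000⌋ = 78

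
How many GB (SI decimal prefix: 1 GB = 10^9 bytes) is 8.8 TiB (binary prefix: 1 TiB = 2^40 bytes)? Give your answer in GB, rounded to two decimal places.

9,675.70 GB

8.8 TiB = 8.8 × 2^40 bytes = 9,675,702,324,428.8 bytes
1 GB = 1,000,000,000 bytes
9,675,702,324,428.8 / 1,000,000,000 = 9,675.70 GB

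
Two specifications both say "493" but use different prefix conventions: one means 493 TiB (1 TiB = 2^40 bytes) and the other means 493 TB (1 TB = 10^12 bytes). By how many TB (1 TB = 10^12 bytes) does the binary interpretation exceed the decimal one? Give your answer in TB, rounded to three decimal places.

493 TiB = 493 × 1,099,511,627,776 = 542,059,232,493,568 bytes
493 TB = 493 × 1,000,000,000,000 = 493,000,000,000,000 bytes
difference = 49,059,232,493,568 bytes
49,059,232,493,568 / 1,000,000,000,000 = 49.059 TB

49.059 TB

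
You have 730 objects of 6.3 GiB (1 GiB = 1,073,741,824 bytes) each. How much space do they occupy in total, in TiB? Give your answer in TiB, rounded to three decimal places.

4.491 TiB

Total = 730 × 6.3 GiB = 4599 GiB
= 4599 × 1,073,741,824 bytes = 4,938,138,648,576 bytes
1 TiB = 1,099,511,627,776 bytes
4,938,138,648,576 / 1,099,511,627,776 = 4.491 TiB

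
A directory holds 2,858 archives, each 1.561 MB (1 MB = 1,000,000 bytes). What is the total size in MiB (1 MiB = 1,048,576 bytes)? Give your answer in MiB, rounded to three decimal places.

Total = 2,858 × 1.561 MB = 4461.338 MB
= 4461.338 × 1,000,000 bytes = 4,461,338,000 bytes
1 MiB = 1,048,576 bytes
4,461,338,000 / 1,048,576 = 4,254.663 MiB

4,254.663 MiB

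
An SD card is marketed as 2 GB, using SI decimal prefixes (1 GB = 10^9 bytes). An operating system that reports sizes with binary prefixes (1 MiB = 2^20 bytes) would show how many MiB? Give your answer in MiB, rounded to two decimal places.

1,907.35 MiB

2 GB = 2 × 10^9 bytes = 2,000,000,000 bytes
1 MiB = 2^20 bytes = 1,048,576 bytes
2,000,000,000 / 1,048,576 = 1,907.35 MiB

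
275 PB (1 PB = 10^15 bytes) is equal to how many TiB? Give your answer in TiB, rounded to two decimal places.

275 PB = 275 × 10^15 bytes = 275,000,000,000,000,000 bytes
1 TiB = 1,099,511,627,776 bytes
275,000,000,000,000,000 / 1,099,511,627,776 = 250,111.04 TiB

250,111.04 TiB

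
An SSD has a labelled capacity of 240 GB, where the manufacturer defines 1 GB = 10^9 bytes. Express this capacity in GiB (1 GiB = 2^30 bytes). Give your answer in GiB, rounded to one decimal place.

240 GB = 240 × 10^9 bytes = 240,000,000,000 bytes
1 GiB = 2^30 bytes = 1,073,741,824 bytes
240,000,000,000 / 1,073,741,824 = 223.5 GiB

223.5 GiB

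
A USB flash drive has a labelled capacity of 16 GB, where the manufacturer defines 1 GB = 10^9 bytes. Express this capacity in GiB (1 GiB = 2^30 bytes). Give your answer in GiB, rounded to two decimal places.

16 GB = 16 × 10^9 bytes = 16,000,000,000 bytes
1 GiB = 1,073,741,824 bytes
16,000,000,000 / 1,073,741,824 = 14.90 GiB

14.90 GiB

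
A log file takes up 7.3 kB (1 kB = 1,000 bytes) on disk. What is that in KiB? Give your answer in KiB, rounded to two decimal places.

7.13 KiB

7.3 kB = 7.3 × 10^3 bytes = 7,300 bytes
1 KiB = 2^10 bytes = 1,024 bytes
7,300 / 1,024 = 7.13 KiB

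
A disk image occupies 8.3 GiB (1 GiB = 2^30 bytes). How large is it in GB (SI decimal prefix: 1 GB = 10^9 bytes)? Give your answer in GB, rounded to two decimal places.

8.91 GB

8.3 GiB = 8.3 × 2^30 bytes = 8,912,057,139.2 bytes
1 GB = 10^9 bytes = 1,000,000,000 bytes
8,912,057,139.2 / 1,000,000,000 = 8.91 GB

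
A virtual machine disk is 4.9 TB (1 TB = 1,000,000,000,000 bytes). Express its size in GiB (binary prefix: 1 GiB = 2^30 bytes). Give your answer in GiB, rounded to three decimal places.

4.9 TB × 1,000,000,000,000 bytes/TB = 4,900,000,000,000 bytes
1 GiB = 2^30 bytes = 1,073,741,824 bytes
4,900,000,000,000 / 1,073,741,824 = 4,563.481 GiB

4,563.481 GiB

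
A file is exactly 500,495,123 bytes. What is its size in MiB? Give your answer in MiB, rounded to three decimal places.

500,495,123 bytes given.
1 MiB = 2^20 bytes = 1,048,576 bytes
500,495,123 / 1,048,576 = 477.309 MiB

477.309 MiB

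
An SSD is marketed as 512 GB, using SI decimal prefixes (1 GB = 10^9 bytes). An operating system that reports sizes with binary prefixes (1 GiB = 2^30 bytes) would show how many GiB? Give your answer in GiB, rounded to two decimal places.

476.84 GiB

512 GB × 1,000,000,000 bytes/GB = 512,000,000,000 bytes
1 GiB = 1,073,741,824 bytes
512,000,000,000 / 1,073,741,824 = 476.84 GiB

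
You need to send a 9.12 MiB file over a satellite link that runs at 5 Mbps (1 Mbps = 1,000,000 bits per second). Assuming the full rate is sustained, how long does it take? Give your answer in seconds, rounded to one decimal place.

9.12 MiB = 9,563,013.12 bytes = 76,504,104.96 bits
5 Mbps = 5,000,000 bits/s
time = 76,504,104.96 / 5,000,000 = 15.3 s

15.3 seconds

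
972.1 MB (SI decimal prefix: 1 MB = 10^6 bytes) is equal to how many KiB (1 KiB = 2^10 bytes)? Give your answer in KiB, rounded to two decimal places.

949,316.41 KiB

972.1 MB = 972.1 × 10^6 bytes = 972,100,000 bytes
1 KiB = 2^10 bytes = 1,024 bytes
972,100,000 / 1,024 = 949,316.41 KiB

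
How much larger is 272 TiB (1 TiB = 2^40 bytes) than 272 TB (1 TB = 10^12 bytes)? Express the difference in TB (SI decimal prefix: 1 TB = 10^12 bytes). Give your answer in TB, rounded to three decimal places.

272 TiB = 272 × 1,099,511,627,776 = 299,067,162,755,072 bytes
272 TB = 272 × 1,000,000,000,000 = 272,000,000,000,000 bytes
difference = 27,067,162,755,072 bytes
27,067,162,755,072 / 1,000,000,000,000 = 27.067 TB

27.067 TB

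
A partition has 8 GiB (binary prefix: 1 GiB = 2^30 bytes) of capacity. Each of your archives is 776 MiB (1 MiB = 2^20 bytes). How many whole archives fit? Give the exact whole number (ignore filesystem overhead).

Capacity: 8 GiB = 8,589,934,592 bytes
Per item: 776 MiB = 813,694,976 bytes
⌊8,589,934,592 / 813,694,976⌋ = 10

10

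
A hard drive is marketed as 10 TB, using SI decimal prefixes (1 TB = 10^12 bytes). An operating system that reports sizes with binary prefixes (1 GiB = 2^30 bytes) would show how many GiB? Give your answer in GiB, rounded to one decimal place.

9,313.2 GiB

10 TB = 10 × 10^12 bytes = 10,000,000,000,000 bytes
1 GiB = 1,073,741,824 bytes
10,000,000,000,000 / 1,073,741,824 = 9,313.2 GiB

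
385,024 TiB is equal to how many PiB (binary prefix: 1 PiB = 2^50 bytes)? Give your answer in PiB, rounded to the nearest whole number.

385,024 TiB × 1,099,511,627,776 bytes/TiB = 423,338,364,972,826,624 bytes
1 PiB = 1,125,899,906,842,624 bytes
423,338,364,972,826,624 / 1,125,899,906,842,624 = 376 PiB

376 PiB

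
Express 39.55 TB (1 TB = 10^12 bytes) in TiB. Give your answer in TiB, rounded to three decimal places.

35.971 TiB

39.55 TB = 39.55 × 10^12 bytes = 39,550,000,000,000 bytes
1 TiB = 1,099,511,627,776 bytes
39,550,000,000,000 / 1,099,511,627,776 = 35.971 TiB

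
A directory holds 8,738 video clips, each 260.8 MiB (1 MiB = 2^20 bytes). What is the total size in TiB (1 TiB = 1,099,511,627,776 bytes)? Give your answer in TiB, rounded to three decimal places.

2.173 TiB

Total = 8,738 × 260.8 MiB = 2278870.4 MiB
= 2278870.4 × 1,048,576 bytes = 2,389,568,808,550.4 bytes
1 TiB = 1,099,511,627,776 bytes
2,389,568,808,550.4 / 1,099,511,627,776 = 2.173 TiB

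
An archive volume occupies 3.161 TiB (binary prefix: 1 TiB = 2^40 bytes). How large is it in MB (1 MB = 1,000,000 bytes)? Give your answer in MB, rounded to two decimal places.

3,475,556.26 MB

3.161 TiB × 1,099,511,627,776 bytes/TiB = 3,475,556,255,399.936 bytes
1 MB = 10^6 bytes = 1,000,000 bytes
3,475,556,255,399.936 / 1,000,000 = 3,475,556.26 MB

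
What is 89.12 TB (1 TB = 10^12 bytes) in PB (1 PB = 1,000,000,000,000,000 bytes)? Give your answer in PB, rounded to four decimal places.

89.12 TB = 89.12 × 10^12 bytes = 89,120,000,000,000 bytes
1 PB = 1,000,000,000,000,000 bytes
89,120,000,000,000 / 1,000,000,000,000,000 = 0.0891 PB

0.0891 PB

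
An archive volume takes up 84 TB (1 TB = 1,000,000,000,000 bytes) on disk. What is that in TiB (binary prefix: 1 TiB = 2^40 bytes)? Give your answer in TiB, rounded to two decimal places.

76.40 TiB

84 TB × 1,000,000,000,000 bytes/TB = 84,000,000,000,000 bytes
1 TiB = 2^40 bytes = 1,099,511,627,776 bytes
84,000,000,000,000 / 1,099,511,627,776 = 76.40 TiB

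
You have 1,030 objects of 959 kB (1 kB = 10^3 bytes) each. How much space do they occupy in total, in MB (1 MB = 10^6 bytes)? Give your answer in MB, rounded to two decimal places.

Total = 1,030 × 959 kB = 987,770 kB
= 987,770 × 1,000 bytes = 987,770,000 bytes
1 MB = 1,000,000 bytes
987,770,000 / 1,000,000 = 987.77 MB

987.77 MB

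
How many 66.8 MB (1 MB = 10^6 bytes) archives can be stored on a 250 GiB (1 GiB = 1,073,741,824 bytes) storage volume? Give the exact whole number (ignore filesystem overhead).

4,018

Capacity: 250 GiB = 268,435,456,000 bytes
Per item: 66.8 MB = 66,800,000 bytes
⌊268,435,456,000 / 66,800,000⌋ = 4,018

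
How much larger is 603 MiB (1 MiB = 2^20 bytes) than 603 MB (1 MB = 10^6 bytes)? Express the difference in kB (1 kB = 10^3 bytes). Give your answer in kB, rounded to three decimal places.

603 MiB = 603 × 1,048,576 = 632,291,328 bytes
603 MB = 603 × 1,000,000 = 603,000,000 bytes
difference = 29,291,328 bytes
29,291,328 / 1,000 = 29,291.328 kB

29,291.328 kB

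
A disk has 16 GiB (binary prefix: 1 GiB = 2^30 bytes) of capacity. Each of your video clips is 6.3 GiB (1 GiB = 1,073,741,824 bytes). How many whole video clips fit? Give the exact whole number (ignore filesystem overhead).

2

Capacity: 16 GiB = 17,179,869,184 bytes
Per item: 6.3 GiB = 6,764,573,491.2 bytes
⌊17,179,869,184 / 6,764,573,491.2⌋ = 2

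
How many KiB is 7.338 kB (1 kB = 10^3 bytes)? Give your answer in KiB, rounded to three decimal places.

7.166 KiB

7.338 kB × 1,000 bytes/kB = 7,338 bytes
1 KiB = 2^10 bytes = 1,024 bytes
7,338 / 1,024 = 7.166 KiB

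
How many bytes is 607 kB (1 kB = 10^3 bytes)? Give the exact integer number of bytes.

607 × 1,000 = 607,000 bytes  (1 kB = 10^3 bytes)

607,000 bytes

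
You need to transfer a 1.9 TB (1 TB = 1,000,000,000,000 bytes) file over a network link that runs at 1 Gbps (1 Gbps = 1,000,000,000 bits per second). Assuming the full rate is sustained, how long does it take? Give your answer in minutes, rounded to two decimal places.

253.33 minutes

1.9 TB = 1,900,000,000,000 bytes = 15,200,000,000,000 bits
1 Gbps = 1,000,000,000 bits/s
time = 15,200,000,000,000 / 1,000,000,000 = 15,200.000 s
15,200.000 s / 60 = 253.33 minutes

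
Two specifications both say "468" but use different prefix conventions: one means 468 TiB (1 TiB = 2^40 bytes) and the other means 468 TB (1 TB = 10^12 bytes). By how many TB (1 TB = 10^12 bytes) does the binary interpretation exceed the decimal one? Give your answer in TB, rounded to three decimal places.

468 TiB = 468 × 1,099,511,627,776 = 514,571,441,799,168 bytes
468 TB = 468 × 1,000,000,000,000 = 468,000,000,000,000 bytes
difference = 46,571,441,799,168 bytes
46,571,441,799,168 / 1,000,000,000,000 = 46.571 TB

46.571 TB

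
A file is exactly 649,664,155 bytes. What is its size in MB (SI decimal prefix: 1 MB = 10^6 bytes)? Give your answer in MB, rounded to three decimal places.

649.664 MB

649,664,155 bytes given.
1 MB = 10^6 bytes = 1,000,000 bytes
649,664,155 / 1,000,000 = 649.664 MB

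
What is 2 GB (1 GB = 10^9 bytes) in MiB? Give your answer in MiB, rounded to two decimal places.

1,907.35 MiB

2 GB × 1,000,000,000 bytes/GB = 2,000,000,000 bytes
1 MiB = 2^20 bytes = 1,048,576 bytes
2,000,000,000 / 1,048,576 = 1,907.35 MiB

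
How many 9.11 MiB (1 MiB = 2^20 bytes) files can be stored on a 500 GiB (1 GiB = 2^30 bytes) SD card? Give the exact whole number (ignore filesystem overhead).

Capacity: 500 GiB = 536,870,912,000 bytes
Per item: 9.11 MiB = 9,552,527.36 bytes
⌊536,870,912,000 / 9,552,527.36⌋ = 56,201

56,201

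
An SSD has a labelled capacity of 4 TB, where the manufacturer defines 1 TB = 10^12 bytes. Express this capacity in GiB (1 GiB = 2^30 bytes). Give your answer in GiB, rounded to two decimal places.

3,725.29 GiB

4 TB × 1,000,000,000,000 bytes/TB = 4,000,000,000,000 bytes
1 GiB = 2^30 bytes = 1,073,741,824 bytes
4,000,000,000,000 / 1,073,741,824 = 3,725.29 GiB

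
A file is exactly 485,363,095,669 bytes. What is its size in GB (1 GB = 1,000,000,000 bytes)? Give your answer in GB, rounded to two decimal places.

485.36 GB

485,363,095,669 bytes given.
1 GB = 10^9 bytes = 1,000,000,000 bytes
485,363,095,669 / 1,000,000,000 = 485.36 GB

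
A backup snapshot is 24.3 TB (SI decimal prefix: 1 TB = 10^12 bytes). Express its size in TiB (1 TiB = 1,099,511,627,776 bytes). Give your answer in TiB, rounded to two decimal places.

22.10 TiB

24.3 TB = 24.3 × 10^12 bytes = 24,300,000,000,000 bytes
1 TiB = 1,099,511,627,776 bytes
24,300,000,000,000 / 1,099,511,627,776 = 22.10 TiB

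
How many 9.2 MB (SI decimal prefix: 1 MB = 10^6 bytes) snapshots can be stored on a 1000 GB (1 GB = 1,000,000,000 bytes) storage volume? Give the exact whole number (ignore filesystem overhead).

Capacity: 1000 GB = 1,000,000,000,000 bytes
Per item: 9.2 MB = 9,200,000 bytes
⌊1,000,000,000,000 / 9,200,000⌋ = 108,695

108,695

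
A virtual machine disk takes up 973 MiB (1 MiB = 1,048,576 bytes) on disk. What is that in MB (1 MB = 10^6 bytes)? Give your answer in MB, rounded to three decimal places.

973 MiB × 1,048,576 bytes/MiB = 1,020,264,448 bytes
1 MB = 1,000,000 bytes
1,020,264,448 / 1,000,000 = 1,020.264 MB

1,020.264 MB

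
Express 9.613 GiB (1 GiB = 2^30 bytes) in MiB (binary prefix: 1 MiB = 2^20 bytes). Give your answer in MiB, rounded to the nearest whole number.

9.613 GiB = 9.613 × 2^30 bytes = 10,321,880,154.112 bytes
1 MiB = 1,048,576 bytes
10,321,880,154.112 / 1,048,576 = 9,844 MiB

9,844 MiB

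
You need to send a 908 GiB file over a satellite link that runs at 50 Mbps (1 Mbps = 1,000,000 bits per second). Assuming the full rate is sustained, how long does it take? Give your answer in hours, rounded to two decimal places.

43.33 hours

908 GiB = 974,957,576,192 bytes = 7,799,660,609,536 bits
50 Mbps = 50,000,000 bits/s
time = 7,799,660,609,536 / 50,000,000 = 155,993.2122 s
155,993.2122 s / 3600 = 43.33 hours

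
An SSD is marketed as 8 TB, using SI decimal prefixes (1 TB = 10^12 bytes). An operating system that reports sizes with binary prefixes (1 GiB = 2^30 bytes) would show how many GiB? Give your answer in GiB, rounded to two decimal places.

8 TB × 1,000,000,000,000 bytes/TB = 8,000,000,000,000 bytes
1 GiB = 2^30 bytes = 1,073,741,824 bytes
8,000,000,000,000 / 1,073,741,824 = 7,450.58 GiB

7,450.58 GiB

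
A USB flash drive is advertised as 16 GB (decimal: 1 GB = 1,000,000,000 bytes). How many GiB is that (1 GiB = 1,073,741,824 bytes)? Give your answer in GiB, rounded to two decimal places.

14.90 GiB

16 GB = 16 × 10^9 bytes = 16,000,000,000 bytes
1 GiB = 2^30 bytes = 1,073,741,824 bytes
16,000,000,000 / 1,073,741,824 = 14.90 GiB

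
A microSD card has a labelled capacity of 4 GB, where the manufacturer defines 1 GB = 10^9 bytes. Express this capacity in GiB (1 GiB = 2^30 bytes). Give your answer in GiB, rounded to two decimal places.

3.73 GiB

4 GB = 4 × 10^9 bytes = 4,000,000,000 bytes
1 GiB = 2^30 bytes = 1,073,741,824 bytes
4,000,000,000 / 1,073,741,824 = 3.73 GiB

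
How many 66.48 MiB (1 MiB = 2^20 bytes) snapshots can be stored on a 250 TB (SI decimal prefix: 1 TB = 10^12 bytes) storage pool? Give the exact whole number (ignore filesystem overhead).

3,586,320

Capacity: 250 TB = 250,000,000,000,000 bytes
Per item: 66.48 MiB = 69,709,332.48 bytes
⌊250,000,000,000,000 / 69,709,332.48⌋ = 3,586,320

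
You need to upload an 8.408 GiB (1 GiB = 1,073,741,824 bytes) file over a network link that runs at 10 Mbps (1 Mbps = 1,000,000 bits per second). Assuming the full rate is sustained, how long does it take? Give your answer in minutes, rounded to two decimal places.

120.37 minutes

8.408 GiB = 9,028,021,256.192 bytes = 72,224,170,049.536 bits
10 Mbps = 10,000,000 bits/s
time = 72,224,170,049.536 / 10,000,000 = 7,222.417 s
7,222.417 s / 60 = 120.37 minutes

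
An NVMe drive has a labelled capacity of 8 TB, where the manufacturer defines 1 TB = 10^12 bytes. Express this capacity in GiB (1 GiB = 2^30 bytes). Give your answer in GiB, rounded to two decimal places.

8 TB × 1,000,000,000,000 bytes/TB = 8,000,000,000,000 bytes
1 GiB = 2^30 bytes = 1,073,741,824 bytes
8,000,000,000,000 / 1,073,741,824 = 7,450.58 GiB

7,450.58 GiB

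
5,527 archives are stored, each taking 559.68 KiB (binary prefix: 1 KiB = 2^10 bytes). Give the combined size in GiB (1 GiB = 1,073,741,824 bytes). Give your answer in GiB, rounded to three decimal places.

2.950 GiB

Total = 5,527 × 559.68 KiB = 3093351.36 KiB
= 3093351.36 × 1,024 bytes = 3,167,591,792.64 bytes
1 GiB = 1,073,741,824 bytes
3,167,591,792.64 / 1,073,741,824 = 2.950 GiB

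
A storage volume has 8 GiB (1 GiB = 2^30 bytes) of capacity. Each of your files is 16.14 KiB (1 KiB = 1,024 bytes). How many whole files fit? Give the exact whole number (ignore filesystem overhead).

Capacity: 8 GiB = 8,589,934,592 bytes
Per item: 16.14 KiB = 16,527.36 bytes
⌊8,589,934,592 / 16,527.36⌋ = 519,740

519,740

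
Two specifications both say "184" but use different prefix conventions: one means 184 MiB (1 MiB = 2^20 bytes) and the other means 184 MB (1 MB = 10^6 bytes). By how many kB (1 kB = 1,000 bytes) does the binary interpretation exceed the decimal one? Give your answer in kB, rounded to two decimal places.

8,937.98 kB

184 MiB = 184 × 1,048,576 = 192,937,984 bytes
184 MB = 184 × 1,000,000 = 184,000,000 bytes
difference = 8,937,984 bytes
8,937,984 / 1,000 = 8,937.98 kB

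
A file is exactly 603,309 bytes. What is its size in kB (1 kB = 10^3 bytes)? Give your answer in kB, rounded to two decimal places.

603,309 bytes given.
1 kB = 10^3 bytes = 1,000 bytes
603,309 / 1,000 = 603.31 kB

603.31 kB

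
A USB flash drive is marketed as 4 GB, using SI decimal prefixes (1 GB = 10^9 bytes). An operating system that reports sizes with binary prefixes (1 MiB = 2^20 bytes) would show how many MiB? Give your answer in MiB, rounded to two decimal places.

3,814.70 MiB

4 GB = 4 × 10^9 bytes = 4,000,000,000 bytes
1 MiB = 1,048,576 bytes
4,000,000,000 / 1,048,576 = 3,814.70 MiB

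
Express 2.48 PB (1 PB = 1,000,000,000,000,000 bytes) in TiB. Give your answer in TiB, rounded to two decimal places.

2.48 PB × 1,000,000,000,000,000 bytes/PB = 2,480,000,000,000,000 bytes
1 TiB = 1,099,511,627,776 bytes
2,480,000,000,000,000 / 1,099,511,627,776 = 2,255.55 TiB

2,255.55 TiB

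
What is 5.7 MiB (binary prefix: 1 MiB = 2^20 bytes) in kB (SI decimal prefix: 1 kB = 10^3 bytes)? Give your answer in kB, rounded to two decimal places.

5.7 MiB × 1,048,576 bytes/MiB = 5,976,883.2 bytes
1 kB = 1,000 bytes
5,976,883.2 / 1,000 = 5,976.88 kB

5,976.88 kB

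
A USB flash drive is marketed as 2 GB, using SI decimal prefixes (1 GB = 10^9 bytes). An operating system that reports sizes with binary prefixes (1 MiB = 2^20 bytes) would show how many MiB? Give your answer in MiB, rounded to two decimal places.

2 GB = 2 × 10^9 bytes = 2,000,000,000 bytes
1 MiB = 2^20 bytes = 1,048,576 bytes
2,000,000,000 / 1,048,576 = 1,907.35 MiB

1,907.35 MiB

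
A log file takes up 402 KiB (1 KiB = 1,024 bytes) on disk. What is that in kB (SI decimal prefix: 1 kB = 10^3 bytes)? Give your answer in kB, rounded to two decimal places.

402 KiB × 1,024 bytes/KiB = 411,648 bytes
1 kB = 1,000 bytes
411,648 / 1,000 = 411.65 kB

411.65 kB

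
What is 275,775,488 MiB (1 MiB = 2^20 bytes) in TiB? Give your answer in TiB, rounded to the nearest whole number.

275,775,488 MiB = 275,775,488 × 2^20 bytes = 289,171,558,105,088 bytes
1 TiB = 2^40 bytes = 1,099,511,627,776 bytes
289,171,558,105,088 / 1,099,511,627,776 = 263 TiB

263 TiB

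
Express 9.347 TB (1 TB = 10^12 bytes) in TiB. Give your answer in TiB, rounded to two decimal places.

9.347 TB × 1,000,000,000,000 bytes/TB = 9,347,000,000,000 bytes
1 TiB = 1,099,511,627,776 bytes
9,347,000,000,000 / 1,099,511,627,776 = 8.50 TiB

8.50 TiB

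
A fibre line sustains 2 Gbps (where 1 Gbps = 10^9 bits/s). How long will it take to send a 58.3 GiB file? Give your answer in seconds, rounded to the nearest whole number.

250 seconds

58.3 GiB = 62,599,148,339.2 bytes = 500,793,186,713.6 bits
2 Gbps = 2,000,000,000 bits/s
time = 500,793,186,713.6 / 2,000,000,000 = 250 s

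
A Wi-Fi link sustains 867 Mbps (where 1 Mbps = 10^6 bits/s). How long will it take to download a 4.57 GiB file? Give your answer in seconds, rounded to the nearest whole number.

4.57 GiB = 4,907,000,135.68 bytes = 39,256,001,085.44 bits
867 Mbps = 867,000,000 bits/s
time = 39,256,001,085.44 / 867,000,000 = 45 s

45 seconds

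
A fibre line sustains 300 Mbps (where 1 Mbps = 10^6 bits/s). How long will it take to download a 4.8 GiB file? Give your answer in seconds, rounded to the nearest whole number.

137 seconds

4.8 GiB = 5,153,960,755.2 bytes = 41,231,686,041.6 bits
300 Mbps = 300,000,000 bits/s
time = 41,231,686,041.6 / 300,000,000 = 137 s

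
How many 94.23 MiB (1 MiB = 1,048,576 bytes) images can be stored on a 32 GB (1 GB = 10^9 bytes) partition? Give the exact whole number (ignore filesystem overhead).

Capacity: 32 GB = 32,000,000,000 bytes
Per item: 94.23 MiB = 98,807,316.48 bytes
⌊32,000,000,000 / 98,807,316.48⌋ = 323

323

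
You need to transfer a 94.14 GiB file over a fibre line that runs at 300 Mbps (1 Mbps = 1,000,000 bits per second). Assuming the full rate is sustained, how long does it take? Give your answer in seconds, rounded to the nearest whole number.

94.14 GiB = 101,082,055,311.36 bytes = 808,656,442,490.88 bits
300 Mbps = 300,000,000 bits/s
time = 808,656,442,490.88 / 300,000,000 = 2,696 s

2,696 seconds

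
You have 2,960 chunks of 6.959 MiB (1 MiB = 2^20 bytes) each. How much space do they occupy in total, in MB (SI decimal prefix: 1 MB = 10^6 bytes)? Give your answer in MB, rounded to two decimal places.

Total = 2,960 × 6.959 MiB = 20598.64 MiB
= 20598.64 × 1,048,576 bytes = 21,599,239,536.64 bytes
1 MB = 1,000,000 bytes
21,599,239,536.64 / 1,000,000 = 21,599.24 MB

21,599.24 MB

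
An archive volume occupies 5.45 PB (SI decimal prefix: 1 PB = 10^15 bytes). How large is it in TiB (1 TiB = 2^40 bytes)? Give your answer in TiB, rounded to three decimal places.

4,956.746 TiB

5.45 PB = 5.45 × 10^15 bytes = 5,450,000,000,000,000 bytes
1 TiB = 1,099,511,627,776 bytes
5,450,000,000,000,000 / 1,099,511,627,776 = 4,956.746 TiB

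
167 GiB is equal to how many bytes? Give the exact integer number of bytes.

167 × 1,073,741,824 = 179,314,884,608 bytes

179,314,884,608 bytes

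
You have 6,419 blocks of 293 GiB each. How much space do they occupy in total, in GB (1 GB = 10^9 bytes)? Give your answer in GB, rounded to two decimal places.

Total = 6,419 × 293 GiB = 1,880,767 GiB
= 1,880,767 × 1,073,741,824 bytes = 2,019,458,189,099,008 bytes
1 GB = 1,000,000,000 bytes
2,019,458,189,099,008 / 1,000,000,000 = 2,019,458.19 GB

2,019,458.19 GB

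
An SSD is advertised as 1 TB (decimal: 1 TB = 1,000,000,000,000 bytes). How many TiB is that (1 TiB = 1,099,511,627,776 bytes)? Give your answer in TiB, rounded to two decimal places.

1 TB × 1,000,000,000,000 bytes/TB = 1,000,000,000,000 bytes
1 TiB = 1,099,511,627,776 bytes
1,000,000,000,000 / 1,099,511,627,776 = 0.91 TiB

0.91 TiB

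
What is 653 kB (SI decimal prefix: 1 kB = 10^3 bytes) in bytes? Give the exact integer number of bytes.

653,000 bytes

653 × 1,000 = 653,000 bytes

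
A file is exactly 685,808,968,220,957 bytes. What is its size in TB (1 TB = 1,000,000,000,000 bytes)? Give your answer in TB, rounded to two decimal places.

685.81 TB

685,808,968,220,957 bytes given.
1 TB = 1,000,000,000,000 bytes
685,808,968,220,957 / 1,000,000,000,000 = 685.81 TB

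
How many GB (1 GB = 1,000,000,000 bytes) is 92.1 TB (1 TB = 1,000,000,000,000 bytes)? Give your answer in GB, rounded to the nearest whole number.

92,100 GB

92.1 TB × 1,000,000,000,000 bytes/TB = 92,100,000,000,000 bytes
1 GB = 10^9 bytes = 1,000,000,000 bytes
92,100,000,000,000 / 1,000,000,000 = 92,100 GB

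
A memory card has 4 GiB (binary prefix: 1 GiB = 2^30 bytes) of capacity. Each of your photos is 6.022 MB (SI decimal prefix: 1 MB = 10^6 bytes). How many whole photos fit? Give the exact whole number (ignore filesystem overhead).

713

Capacity: 4 GiB = 4,294,967,296 bytes
Per item: 6.022 MB = 6,022,000 bytes
⌊4,294,967,296 / 6,022,000⌋ = 713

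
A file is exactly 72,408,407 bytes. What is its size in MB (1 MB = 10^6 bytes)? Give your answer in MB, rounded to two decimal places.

72,408,407 bytes given.
1 MB = 10^6 bytes = 1,000,000 bytes
72,408,407 / 1,000,000 = 72.41 MB

72.41 MB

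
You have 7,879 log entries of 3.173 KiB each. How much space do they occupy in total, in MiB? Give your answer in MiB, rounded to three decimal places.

24.414 MiB

Total = 7,879 × 3.173 KiB = 25000.067 KiB
= 25000.067 × 1,024 bytes = 25,600,068.608 bytes
1 MiB = 1,048,576 bytes
25,600,068.608 / 1,048,576 = 24.414 MiB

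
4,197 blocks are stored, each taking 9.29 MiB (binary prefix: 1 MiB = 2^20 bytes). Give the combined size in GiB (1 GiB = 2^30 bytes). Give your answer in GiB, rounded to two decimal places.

38.08 GiB

Total = 4,197 × 9.29 MiB = 38990.13 MiB
= 38990.13 × 1,048,576 bytes = 40,884,114,554.88 bytes
1 GiB = 1,073,741,824 bytes
40,884,114,554.88 / 1,073,741,824 = 38.08 GiB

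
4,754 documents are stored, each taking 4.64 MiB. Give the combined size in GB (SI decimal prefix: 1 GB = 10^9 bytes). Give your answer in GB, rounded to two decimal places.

Total = 4,754 × 4.64 MiB = 22058.56 MiB
= 22058.56 × 1,048,576 bytes = 23,130,076,610.56 bytes
1 GB = 1,000,000,000 bytes
23,130,076,610.56 / 1,000,000,000 = 23.13 GB

23.13 GB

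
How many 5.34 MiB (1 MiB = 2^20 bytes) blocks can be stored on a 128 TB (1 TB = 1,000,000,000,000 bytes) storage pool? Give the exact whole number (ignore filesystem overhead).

Capacity: 128 TB = 128,000,000,000,000 bytes
Per item: 5.34 MiB = 5,599,395.84 bytes
⌊128,000,000,000,000 / 5,599,395.84⌋ = 22,859,609

22,859,609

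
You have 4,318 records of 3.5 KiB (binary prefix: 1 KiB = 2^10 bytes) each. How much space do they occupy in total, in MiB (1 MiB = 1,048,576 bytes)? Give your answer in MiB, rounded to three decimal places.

14.759 MiB

Total = 4,318 × 3.5 KiB = 15,113 KiB
= 15,113 × 1,024 bytes = 15,475,712 bytes
1 MiB = 1,048,576 bytes
15,475,712 / 1,048,576 = 14.759 MiB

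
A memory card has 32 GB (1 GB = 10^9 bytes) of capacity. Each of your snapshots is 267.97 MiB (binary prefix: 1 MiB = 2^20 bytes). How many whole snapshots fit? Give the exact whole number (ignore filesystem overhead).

Capacity: 32 GB = 32,000,000,000 bytes
Per item: 267.97 MiB = 280,986,910.72 bytes
⌊32,000,000,000 / 280,986,910.72⌋ = 113

113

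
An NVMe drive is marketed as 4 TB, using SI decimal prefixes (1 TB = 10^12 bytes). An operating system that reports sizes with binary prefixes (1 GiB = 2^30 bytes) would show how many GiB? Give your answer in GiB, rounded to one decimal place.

3,725.3 GiB

4 TB × 1,000,000,000,000 bytes/TB = 4,000,000,000,000 bytes
1 GiB = 1,073,741,824 bytes
4,000,000,000,000 / 1,073,741,824 = 3,725.3 GiB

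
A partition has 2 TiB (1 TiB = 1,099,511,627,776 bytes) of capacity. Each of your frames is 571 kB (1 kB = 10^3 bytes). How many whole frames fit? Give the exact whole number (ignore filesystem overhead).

Capacity: 2 TiB = 2,199,023,255,552 bytes
Per item: 571 kB = 571,000 bytes
⌊2,199,023,255,552 / 571,000⌋ = 3,851,179

3,851,179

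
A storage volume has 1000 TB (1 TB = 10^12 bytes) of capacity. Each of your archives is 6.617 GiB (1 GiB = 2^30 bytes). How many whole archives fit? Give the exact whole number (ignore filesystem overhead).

140,746

Capacity: 1000 TB = 1,000,000,000,000,000 bytes
Per item: 6.617 GiB = 7,104,949,649.408 bytes
⌊1,000,000,000,000,000 / 7,104,949,649.408⌋ = 140,746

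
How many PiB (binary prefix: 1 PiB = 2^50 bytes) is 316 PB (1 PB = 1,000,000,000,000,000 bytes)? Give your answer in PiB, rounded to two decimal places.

316 PB = 316 × 10^15 bytes = 316,000,000,000,000,000 bytes
1 PiB = 1,125,899,906,842,624 bytes
316,000,000,000,000,000 / 1,125,899,906,842,624 = 280.66 PiB

280.66 PiB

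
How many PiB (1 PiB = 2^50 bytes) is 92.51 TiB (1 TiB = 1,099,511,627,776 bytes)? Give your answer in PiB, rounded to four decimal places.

92.51 TiB × 1,099,511,627,776 bytes/TiB = 101,715,820,685,557.76 bytes
1 PiB = 2^50 bytes = 1,125,899,906,842,624 bytes
101,715,820,685,557.76 / 1,125,899,906,842,624 = 0.0903 PiB

0.0903 PiB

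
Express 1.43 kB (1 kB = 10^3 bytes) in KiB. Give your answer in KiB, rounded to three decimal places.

1.43 kB × 1,000 bytes/kB = 1,430 bytes
1 KiB = 2^10 bytes = 1,024 bytes
1,430 / 1,024 = 1.396 KiB

1.396 KiB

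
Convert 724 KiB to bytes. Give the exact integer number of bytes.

741,376 bytes

724 × 1,024 = 741,376 bytes  (1 KiB = 2^10 bytes)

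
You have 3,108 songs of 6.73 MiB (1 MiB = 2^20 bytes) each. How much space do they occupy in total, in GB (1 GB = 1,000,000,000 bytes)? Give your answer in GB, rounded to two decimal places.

21.93 GB

Total = 3,108 × 6.73 MiB = 20916.84 MiB
= 20916.84 × 1,048,576 bytes = 21,932,896,419.84 bytes
1 GB = 1,000,000,000 bytes
21,932,896,419.84 / 1,000,000,000 = 21.93 GB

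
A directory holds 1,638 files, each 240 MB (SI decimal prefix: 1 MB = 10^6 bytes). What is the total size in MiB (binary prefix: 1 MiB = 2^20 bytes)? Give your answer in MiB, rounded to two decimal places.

374,908.45 MiB

Total = 1,638 × 240 MB = 393,120 MB
= 393,120 × 1,000,000 bytes = 393,120,000,000 bytes
1 MiB = 1,048,576 bytes
393,120,000,000 / 1,048,576 = 374,908.45 MiB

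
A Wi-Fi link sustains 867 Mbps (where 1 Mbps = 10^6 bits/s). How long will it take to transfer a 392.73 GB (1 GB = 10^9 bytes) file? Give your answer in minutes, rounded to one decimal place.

392.73 GB = 392,730,000,000 bytes = 3,141,840,000,000 bits
867 Mbps = 867,000,000 bits/s
time = 3,141,840,000,000 / 867,000,000 = 3,623.81 s
3,623.81 s / 60 = 60.4 minutes

60.4 minutes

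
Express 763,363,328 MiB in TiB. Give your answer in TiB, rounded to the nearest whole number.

728 TiB

763,363,328 MiB = 763,363,328 × 2^20 bytes = 800,444,465,020,928 bytes
1 TiB = 2^40 bytes = 1,099,511,627,776 bytes
800,444,465,020,928 / 1,099,511,627,776 = 728 TiB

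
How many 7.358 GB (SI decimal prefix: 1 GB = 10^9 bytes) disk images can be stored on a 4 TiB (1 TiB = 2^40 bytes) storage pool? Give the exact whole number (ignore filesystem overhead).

597

Capacity: 4 TiB = 4,398,046,511,104 bytes
Per item: 7.358 GB = 7,358,000,000 bytes
⌊4,398,046,511,104 / 7,358,000,000⌋ = 597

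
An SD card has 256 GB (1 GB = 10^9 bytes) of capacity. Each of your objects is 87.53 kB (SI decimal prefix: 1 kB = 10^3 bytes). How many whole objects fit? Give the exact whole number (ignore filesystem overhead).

2,924,711

Capacity: 256 GB = 256,000,000,000 bytes
Per item: 87.53 kB = 87,530 bytes
⌊256,000,000,000 / 87,530⌋ = 2,924,711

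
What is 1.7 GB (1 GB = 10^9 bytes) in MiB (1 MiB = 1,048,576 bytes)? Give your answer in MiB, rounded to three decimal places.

1,621.246 MiB

1.7 GB × 1,000,000,000 bytes/GB = 1,700,000,000 bytes
1 MiB = 1,048,576 bytes
1,700,000,000 / 1,048,576 = 1,621.246 MiB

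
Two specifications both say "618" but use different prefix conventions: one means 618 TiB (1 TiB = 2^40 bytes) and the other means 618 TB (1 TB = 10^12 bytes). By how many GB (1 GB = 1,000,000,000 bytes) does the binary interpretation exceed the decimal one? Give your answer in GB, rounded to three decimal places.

618 TiB = 618 × 1,099,511,627,776 = 679,498,185,965,568 bytes
618 TB = 618 × 1,000,000,000,000 = 618,000,000,000,000 bytes
difference = 61,498,185,965,568 bytes
61,498,185,965,568 / 1,000,000,000 = 61,498.186 GB

61,498.186 GB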